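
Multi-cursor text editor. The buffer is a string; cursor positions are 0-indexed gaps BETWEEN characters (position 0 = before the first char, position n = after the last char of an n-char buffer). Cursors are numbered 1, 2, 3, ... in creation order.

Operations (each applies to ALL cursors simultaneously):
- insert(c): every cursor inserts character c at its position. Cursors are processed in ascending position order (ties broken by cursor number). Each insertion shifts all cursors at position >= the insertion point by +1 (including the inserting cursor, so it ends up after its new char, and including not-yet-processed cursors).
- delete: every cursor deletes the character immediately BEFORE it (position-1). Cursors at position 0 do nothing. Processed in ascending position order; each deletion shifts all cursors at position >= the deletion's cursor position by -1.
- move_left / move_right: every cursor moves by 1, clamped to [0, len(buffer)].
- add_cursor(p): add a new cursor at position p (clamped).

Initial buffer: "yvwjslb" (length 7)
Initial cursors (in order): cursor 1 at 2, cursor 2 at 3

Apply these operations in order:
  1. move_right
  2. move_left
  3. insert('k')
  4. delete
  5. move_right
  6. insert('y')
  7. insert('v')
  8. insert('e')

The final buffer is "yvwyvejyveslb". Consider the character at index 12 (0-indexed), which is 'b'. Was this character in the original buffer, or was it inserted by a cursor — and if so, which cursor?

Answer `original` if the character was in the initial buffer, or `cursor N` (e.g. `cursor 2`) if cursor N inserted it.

Answer: original

Derivation:
After op 1 (move_right): buffer="yvwjslb" (len 7), cursors c1@3 c2@4, authorship .......
After op 2 (move_left): buffer="yvwjslb" (len 7), cursors c1@2 c2@3, authorship .......
After op 3 (insert('k')): buffer="yvkwkjslb" (len 9), cursors c1@3 c2@5, authorship ..1.2....
After op 4 (delete): buffer="yvwjslb" (len 7), cursors c1@2 c2@3, authorship .......
After op 5 (move_right): buffer="yvwjslb" (len 7), cursors c1@3 c2@4, authorship .......
After op 6 (insert('y')): buffer="yvwyjyslb" (len 9), cursors c1@4 c2@6, authorship ...1.2...
After op 7 (insert('v')): buffer="yvwyvjyvslb" (len 11), cursors c1@5 c2@8, authorship ...11.22...
After op 8 (insert('e')): buffer="yvwyvejyveslb" (len 13), cursors c1@6 c2@10, authorship ...111.222...
Authorship (.=original, N=cursor N): . . . 1 1 1 . 2 2 2 . . .
Index 12: author = original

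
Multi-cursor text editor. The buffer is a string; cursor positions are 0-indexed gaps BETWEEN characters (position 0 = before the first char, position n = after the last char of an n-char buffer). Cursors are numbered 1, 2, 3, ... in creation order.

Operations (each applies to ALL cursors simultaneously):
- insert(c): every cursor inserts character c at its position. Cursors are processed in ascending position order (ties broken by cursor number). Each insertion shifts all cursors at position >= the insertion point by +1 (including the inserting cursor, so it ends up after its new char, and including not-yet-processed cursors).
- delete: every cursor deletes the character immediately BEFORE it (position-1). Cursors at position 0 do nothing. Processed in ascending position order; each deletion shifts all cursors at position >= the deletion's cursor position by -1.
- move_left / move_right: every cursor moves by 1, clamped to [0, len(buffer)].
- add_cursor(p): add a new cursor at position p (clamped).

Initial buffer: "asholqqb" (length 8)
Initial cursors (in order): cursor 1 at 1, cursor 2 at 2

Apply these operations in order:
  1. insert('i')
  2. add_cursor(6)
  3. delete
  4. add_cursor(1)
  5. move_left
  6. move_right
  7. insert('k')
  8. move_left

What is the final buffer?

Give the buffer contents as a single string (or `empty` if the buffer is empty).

Answer: akkskhklqqb

Derivation:
After op 1 (insert('i')): buffer="aisiholqqb" (len 10), cursors c1@2 c2@4, authorship .1.2......
After op 2 (add_cursor(6)): buffer="aisiholqqb" (len 10), cursors c1@2 c2@4 c3@6, authorship .1.2......
After op 3 (delete): buffer="ashlqqb" (len 7), cursors c1@1 c2@2 c3@3, authorship .......
After op 4 (add_cursor(1)): buffer="ashlqqb" (len 7), cursors c1@1 c4@1 c2@2 c3@3, authorship .......
After op 5 (move_left): buffer="ashlqqb" (len 7), cursors c1@0 c4@0 c2@1 c3@2, authorship .......
After op 6 (move_right): buffer="ashlqqb" (len 7), cursors c1@1 c4@1 c2@2 c3@3, authorship .......
After op 7 (insert('k')): buffer="akkskhklqqb" (len 11), cursors c1@3 c4@3 c2@5 c3@7, authorship .14.2.3....
After op 8 (move_left): buffer="akkskhklqqb" (len 11), cursors c1@2 c4@2 c2@4 c3@6, authorship .14.2.3....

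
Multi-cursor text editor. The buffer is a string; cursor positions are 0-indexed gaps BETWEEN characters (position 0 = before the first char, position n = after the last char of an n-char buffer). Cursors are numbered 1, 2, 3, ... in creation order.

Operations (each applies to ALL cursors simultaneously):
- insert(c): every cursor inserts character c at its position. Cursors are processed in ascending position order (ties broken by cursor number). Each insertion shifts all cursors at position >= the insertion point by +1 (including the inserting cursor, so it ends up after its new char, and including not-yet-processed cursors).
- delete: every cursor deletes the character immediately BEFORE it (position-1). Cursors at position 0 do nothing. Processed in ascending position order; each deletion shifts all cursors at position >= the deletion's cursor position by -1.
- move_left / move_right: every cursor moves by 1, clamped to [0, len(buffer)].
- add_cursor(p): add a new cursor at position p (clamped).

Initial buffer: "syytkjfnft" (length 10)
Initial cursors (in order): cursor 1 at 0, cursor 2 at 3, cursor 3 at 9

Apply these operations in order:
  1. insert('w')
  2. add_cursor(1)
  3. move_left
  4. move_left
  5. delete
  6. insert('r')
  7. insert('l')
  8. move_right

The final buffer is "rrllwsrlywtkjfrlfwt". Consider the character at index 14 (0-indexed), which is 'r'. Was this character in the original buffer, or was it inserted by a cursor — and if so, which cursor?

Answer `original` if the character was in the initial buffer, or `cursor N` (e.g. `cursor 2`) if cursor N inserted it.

Answer: cursor 3

Derivation:
After op 1 (insert('w')): buffer="wsyywtkjfnfwt" (len 13), cursors c1@1 c2@5 c3@12, authorship 1...2......3.
After op 2 (add_cursor(1)): buffer="wsyywtkjfnfwt" (len 13), cursors c1@1 c4@1 c2@5 c3@12, authorship 1...2......3.
After op 3 (move_left): buffer="wsyywtkjfnfwt" (len 13), cursors c1@0 c4@0 c2@4 c3@11, authorship 1...2......3.
After op 4 (move_left): buffer="wsyywtkjfnfwt" (len 13), cursors c1@0 c4@0 c2@3 c3@10, authorship 1...2......3.
After op 5 (delete): buffer="wsywtkjffwt" (len 11), cursors c1@0 c4@0 c2@2 c3@8, authorship 1..2.....3.
After op 6 (insert('r')): buffer="rrwsrywtkjfrfwt" (len 15), cursors c1@2 c4@2 c2@5 c3@12, authorship 141.2.2....3.3.
After op 7 (insert('l')): buffer="rrllwsrlywtkjfrlfwt" (len 19), cursors c1@4 c4@4 c2@8 c3@16, authorship 14141.22.2....33.3.
After op 8 (move_right): buffer="rrllwsrlywtkjfrlfwt" (len 19), cursors c1@5 c4@5 c2@9 c3@17, authorship 14141.22.2....33.3.
Authorship (.=original, N=cursor N): 1 4 1 4 1 . 2 2 . 2 . . . . 3 3 . 3 .
Index 14: author = 3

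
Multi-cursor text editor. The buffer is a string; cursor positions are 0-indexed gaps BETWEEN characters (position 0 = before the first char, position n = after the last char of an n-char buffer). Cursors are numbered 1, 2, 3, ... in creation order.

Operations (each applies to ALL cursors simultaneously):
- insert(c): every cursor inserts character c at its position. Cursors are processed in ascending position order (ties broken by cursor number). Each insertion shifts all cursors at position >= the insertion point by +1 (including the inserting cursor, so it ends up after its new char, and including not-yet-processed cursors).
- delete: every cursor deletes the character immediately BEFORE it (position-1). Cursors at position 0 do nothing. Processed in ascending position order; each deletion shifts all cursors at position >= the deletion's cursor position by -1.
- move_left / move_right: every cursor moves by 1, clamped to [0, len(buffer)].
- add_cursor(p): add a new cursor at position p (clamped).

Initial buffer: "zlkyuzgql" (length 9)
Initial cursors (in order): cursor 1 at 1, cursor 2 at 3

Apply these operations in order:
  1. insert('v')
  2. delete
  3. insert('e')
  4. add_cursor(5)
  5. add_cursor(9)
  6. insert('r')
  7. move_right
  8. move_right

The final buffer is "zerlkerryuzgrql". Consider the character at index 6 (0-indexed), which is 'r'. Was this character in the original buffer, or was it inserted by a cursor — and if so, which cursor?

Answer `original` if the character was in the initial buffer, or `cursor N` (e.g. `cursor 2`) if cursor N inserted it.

Answer: cursor 2

Derivation:
After op 1 (insert('v')): buffer="zvlkvyuzgql" (len 11), cursors c1@2 c2@5, authorship .1..2......
After op 2 (delete): buffer="zlkyuzgql" (len 9), cursors c1@1 c2@3, authorship .........
After op 3 (insert('e')): buffer="zelkeyuzgql" (len 11), cursors c1@2 c2@5, authorship .1..2......
After op 4 (add_cursor(5)): buffer="zelkeyuzgql" (len 11), cursors c1@2 c2@5 c3@5, authorship .1..2......
After op 5 (add_cursor(9)): buffer="zelkeyuzgql" (len 11), cursors c1@2 c2@5 c3@5 c4@9, authorship .1..2......
After op 6 (insert('r')): buffer="zerlkerryuzgrql" (len 15), cursors c1@3 c2@8 c3@8 c4@13, authorship .11..223....4..
After op 7 (move_right): buffer="zerlkerryuzgrql" (len 15), cursors c1@4 c2@9 c3@9 c4@14, authorship .11..223....4..
After op 8 (move_right): buffer="zerlkerryuzgrql" (len 15), cursors c1@5 c2@10 c3@10 c4@15, authorship .11..223....4..
Authorship (.=original, N=cursor N): . 1 1 . . 2 2 3 . . . . 4 . .
Index 6: author = 2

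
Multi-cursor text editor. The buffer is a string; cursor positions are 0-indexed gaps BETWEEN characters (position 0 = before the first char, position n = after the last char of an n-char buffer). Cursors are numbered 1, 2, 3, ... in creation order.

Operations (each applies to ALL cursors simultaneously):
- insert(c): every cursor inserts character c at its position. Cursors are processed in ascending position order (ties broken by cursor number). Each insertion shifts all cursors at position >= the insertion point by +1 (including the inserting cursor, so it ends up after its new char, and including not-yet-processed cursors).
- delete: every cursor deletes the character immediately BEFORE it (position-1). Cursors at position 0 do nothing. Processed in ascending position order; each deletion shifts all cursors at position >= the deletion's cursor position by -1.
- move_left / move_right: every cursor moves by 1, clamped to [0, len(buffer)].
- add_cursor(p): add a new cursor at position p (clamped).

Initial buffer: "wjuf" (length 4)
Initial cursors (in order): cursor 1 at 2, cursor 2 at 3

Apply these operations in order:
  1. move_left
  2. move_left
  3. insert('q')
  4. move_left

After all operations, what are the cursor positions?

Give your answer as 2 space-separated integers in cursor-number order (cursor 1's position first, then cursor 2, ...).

Answer: 0 2

Derivation:
After op 1 (move_left): buffer="wjuf" (len 4), cursors c1@1 c2@2, authorship ....
After op 2 (move_left): buffer="wjuf" (len 4), cursors c1@0 c2@1, authorship ....
After op 3 (insert('q')): buffer="qwqjuf" (len 6), cursors c1@1 c2@3, authorship 1.2...
After op 4 (move_left): buffer="qwqjuf" (len 6), cursors c1@0 c2@2, authorship 1.2...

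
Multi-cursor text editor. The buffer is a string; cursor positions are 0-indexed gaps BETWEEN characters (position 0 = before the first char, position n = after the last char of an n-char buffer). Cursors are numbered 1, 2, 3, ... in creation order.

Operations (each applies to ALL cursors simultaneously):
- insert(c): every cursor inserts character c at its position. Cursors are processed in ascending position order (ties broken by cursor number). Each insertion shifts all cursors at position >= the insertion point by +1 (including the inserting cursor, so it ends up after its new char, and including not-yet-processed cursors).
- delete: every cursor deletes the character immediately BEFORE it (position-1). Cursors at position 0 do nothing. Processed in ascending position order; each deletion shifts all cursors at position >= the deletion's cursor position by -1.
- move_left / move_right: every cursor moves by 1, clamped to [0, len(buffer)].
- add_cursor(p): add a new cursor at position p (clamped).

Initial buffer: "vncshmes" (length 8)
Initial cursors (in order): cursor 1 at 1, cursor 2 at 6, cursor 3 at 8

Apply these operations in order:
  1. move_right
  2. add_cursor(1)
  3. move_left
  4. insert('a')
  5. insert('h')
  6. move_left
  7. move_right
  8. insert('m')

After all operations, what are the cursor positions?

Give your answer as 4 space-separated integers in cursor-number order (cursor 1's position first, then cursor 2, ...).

Answer: 7 15 19 3

Derivation:
After op 1 (move_right): buffer="vncshmes" (len 8), cursors c1@2 c2@7 c3@8, authorship ........
After op 2 (add_cursor(1)): buffer="vncshmes" (len 8), cursors c4@1 c1@2 c2@7 c3@8, authorship ........
After op 3 (move_left): buffer="vncshmes" (len 8), cursors c4@0 c1@1 c2@6 c3@7, authorship ........
After op 4 (insert('a')): buffer="avancshmaeas" (len 12), cursors c4@1 c1@3 c2@9 c3@11, authorship 4.1.....2.3.
After op 5 (insert('h')): buffer="ahvahncshmaheahs" (len 16), cursors c4@2 c1@5 c2@12 c3@15, authorship 44.11.....22.33.
After op 6 (move_left): buffer="ahvahncshmaheahs" (len 16), cursors c4@1 c1@4 c2@11 c3@14, authorship 44.11.....22.33.
After op 7 (move_right): buffer="ahvahncshmaheahs" (len 16), cursors c4@2 c1@5 c2@12 c3@15, authorship 44.11.....22.33.
After op 8 (insert('m')): buffer="ahmvahmncshmahmeahms" (len 20), cursors c4@3 c1@7 c2@15 c3@19, authorship 444.111.....222.333.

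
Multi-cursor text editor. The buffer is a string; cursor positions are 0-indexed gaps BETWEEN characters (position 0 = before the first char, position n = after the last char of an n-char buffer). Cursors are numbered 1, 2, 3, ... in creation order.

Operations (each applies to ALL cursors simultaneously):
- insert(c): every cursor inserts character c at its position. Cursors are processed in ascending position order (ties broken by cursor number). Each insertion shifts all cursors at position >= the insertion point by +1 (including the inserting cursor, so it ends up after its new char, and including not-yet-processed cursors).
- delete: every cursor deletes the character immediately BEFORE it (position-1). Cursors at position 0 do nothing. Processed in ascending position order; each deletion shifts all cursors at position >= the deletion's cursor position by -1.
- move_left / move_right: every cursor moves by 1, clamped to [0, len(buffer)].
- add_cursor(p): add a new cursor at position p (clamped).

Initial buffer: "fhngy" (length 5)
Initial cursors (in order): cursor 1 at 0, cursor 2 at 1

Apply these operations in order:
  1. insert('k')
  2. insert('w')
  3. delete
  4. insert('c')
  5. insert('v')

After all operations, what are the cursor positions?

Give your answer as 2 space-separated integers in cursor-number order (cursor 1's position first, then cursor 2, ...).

Answer: 3 7

Derivation:
After op 1 (insert('k')): buffer="kfkhngy" (len 7), cursors c1@1 c2@3, authorship 1.2....
After op 2 (insert('w')): buffer="kwfkwhngy" (len 9), cursors c1@2 c2@5, authorship 11.22....
After op 3 (delete): buffer="kfkhngy" (len 7), cursors c1@1 c2@3, authorship 1.2....
After op 4 (insert('c')): buffer="kcfkchngy" (len 9), cursors c1@2 c2@5, authorship 11.22....
After op 5 (insert('v')): buffer="kcvfkcvhngy" (len 11), cursors c1@3 c2@7, authorship 111.222....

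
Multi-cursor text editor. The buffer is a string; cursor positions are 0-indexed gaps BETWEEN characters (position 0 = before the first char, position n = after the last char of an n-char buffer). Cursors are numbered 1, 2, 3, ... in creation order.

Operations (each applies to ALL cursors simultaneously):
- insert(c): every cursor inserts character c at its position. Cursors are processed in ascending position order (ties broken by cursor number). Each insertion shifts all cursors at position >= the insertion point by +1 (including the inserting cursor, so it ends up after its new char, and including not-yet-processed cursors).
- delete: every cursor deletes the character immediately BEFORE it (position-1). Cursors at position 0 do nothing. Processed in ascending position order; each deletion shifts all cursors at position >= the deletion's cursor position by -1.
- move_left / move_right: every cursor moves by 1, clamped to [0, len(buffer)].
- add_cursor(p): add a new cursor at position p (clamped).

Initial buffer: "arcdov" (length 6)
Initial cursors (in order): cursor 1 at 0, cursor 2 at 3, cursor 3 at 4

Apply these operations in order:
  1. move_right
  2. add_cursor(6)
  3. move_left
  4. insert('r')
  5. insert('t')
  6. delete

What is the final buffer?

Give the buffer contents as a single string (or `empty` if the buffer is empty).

Answer: rarcrdrorv

Derivation:
After op 1 (move_right): buffer="arcdov" (len 6), cursors c1@1 c2@4 c3@5, authorship ......
After op 2 (add_cursor(6)): buffer="arcdov" (len 6), cursors c1@1 c2@4 c3@5 c4@6, authorship ......
After op 3 (move_left): buffer="arcdov" (len 6), cursors c1@0 c2@3 c3@4 c4@5, authorship ......
After op 4 (insert('r')): buffer="rarcrdrorv" (len 10), cursors c1@1 c2@5 c3@7 c4@9, authorship 1...2.3.4.
After op 5 (insert('t')): buffer="rtarcrtdrtortv" (len 14), cursors c1@2 c2@7 c3@10 c4@13, authorship 11...22.33.44.
After op 6 (delete): buffer="rarcrdrorv" (len 10), cursors c1@1 c2@5 c3@7 c4@9, authorship 1...2.3.4.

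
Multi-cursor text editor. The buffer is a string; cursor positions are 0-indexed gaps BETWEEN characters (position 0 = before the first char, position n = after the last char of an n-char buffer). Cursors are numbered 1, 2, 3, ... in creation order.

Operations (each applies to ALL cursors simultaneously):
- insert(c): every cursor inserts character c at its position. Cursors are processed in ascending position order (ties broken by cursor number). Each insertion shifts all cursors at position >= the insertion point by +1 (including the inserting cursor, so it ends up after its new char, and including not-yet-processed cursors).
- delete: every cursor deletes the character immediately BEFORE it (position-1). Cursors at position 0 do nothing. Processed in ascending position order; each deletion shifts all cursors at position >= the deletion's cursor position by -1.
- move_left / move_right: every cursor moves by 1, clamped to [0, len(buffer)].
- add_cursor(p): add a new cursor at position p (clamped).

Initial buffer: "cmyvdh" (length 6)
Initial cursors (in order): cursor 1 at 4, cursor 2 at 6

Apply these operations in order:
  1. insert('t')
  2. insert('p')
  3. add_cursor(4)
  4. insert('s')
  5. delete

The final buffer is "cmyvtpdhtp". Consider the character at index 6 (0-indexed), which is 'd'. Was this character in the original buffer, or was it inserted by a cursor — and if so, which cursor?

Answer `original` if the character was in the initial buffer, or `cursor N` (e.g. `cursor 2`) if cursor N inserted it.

Answer: original

Derivation:
After op 1 (insert('t')): buffer="cmyvtdht" (len 8), cursors c1@5 c2@8, authorship ....1..2
After op 2 (insert('p')): buffer="cmyvtpdhtp" (len 10), cursors c1@6 c2@10, authorship ....11..22
After op 3 (add_cursor(4)): buffer="cmyvtpdhtp" (len 10), cursors c3@4 c1@6 c2@10, authorship ....11..22
After op 4 (insert('s')): buffer="cmyvstpsdhtps" (len 13), cursors c3@5 c1@8 c2@13, authorship ....3111..222
After op 5 (delete): buffer="cmyvtpdhtp" (len 10), cursors c3@4 c1@6 c2@10, authorship ....11..22
Authorship (.=original, N=cursor N): . . . . 1 1 . . 2 2
Index 6: author = original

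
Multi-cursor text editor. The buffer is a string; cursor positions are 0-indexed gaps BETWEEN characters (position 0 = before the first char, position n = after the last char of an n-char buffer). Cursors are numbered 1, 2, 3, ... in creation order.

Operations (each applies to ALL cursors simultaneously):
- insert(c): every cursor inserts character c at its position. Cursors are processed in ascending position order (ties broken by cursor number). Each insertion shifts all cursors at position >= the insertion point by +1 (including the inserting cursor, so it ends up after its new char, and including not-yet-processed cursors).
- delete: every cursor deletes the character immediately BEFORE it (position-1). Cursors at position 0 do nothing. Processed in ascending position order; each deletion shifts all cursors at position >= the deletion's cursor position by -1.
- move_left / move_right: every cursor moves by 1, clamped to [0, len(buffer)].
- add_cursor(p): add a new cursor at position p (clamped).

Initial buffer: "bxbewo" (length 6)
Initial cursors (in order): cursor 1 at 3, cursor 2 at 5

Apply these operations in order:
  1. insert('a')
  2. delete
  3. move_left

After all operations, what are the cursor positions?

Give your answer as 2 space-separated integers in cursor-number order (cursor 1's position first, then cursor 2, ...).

After op 1 (insert('a')): buffer="bxbaewao" (len 8), cursors c1@4 c2@7, authorship ...1..2.
After op 2 (delete): buffer="bxbewo" (len 6), cursors c1@3 c2@5, authorship ......
After op 3 (move_left): buffer="bxbewo" (len 6), cursors c1@2 c2@4, authorship ......

Answer: 2 4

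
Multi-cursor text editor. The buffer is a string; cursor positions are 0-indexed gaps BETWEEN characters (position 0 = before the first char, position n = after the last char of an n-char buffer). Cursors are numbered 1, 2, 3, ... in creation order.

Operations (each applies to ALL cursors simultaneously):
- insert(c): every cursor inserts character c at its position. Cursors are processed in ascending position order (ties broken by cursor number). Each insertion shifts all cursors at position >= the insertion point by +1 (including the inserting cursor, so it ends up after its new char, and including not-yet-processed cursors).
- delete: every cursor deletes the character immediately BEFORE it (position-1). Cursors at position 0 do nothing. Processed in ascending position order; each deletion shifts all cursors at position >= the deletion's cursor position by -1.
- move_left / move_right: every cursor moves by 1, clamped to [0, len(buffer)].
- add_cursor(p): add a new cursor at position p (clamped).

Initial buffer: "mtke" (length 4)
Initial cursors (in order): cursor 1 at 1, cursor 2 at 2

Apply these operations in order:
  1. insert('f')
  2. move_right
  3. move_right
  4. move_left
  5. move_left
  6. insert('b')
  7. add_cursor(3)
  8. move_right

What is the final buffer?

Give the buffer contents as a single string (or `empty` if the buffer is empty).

After op 1 (insert('f')): buffer="mftfke" (len 6), cursors c1@2 c2@4, authorship .1.2..
After op 2 (move_right): buffer="mftfke" (len 6), cursors c1@3 c2@5, authorship .1.2..
After op 3 (move_right): buffer="mftfke" (len 6), cursors c1@4 c2@6, authorship .1.2..
After op 4 (move_left): buffer="mftfke" (len 6), cursors c1@3 c2@5, authorship .1.2..
After op 5 (move_left): buffer="mftfke" (len 6), cursors c1@2 c2@4, authorship .1.2..
After op 6 (insert('b')): buffer="mfbtfbke" (len 8), cursors c1@3 c2@6, authorship .11.22..
After op 7 (add_cursor(3)): buffer="mfbtfbke" (len 8), cursors c1@3 c3@3 c2@6, authorship .11.22..
After op 8 (move_right): buffer="mfbtfbke" (len 8), cursors c1@4 c3@4 c2@7, authorship .11.22..

Answer: mfbtfbke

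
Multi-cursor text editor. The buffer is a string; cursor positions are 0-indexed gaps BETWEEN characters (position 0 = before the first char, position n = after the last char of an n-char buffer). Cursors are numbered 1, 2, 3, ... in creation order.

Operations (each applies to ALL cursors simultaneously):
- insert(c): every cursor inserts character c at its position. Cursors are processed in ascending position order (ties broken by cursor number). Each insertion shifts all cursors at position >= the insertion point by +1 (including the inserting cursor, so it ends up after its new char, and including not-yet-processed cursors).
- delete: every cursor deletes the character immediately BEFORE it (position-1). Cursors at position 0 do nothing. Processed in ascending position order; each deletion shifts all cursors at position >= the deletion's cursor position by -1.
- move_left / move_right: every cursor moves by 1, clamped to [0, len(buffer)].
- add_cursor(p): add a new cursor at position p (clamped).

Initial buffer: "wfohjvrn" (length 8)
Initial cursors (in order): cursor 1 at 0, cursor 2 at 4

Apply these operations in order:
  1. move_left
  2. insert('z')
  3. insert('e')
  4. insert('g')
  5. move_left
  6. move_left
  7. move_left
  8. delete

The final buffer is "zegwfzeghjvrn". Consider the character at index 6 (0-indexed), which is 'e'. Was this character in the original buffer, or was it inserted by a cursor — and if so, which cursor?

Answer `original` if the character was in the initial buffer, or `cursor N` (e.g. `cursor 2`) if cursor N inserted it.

After op 1 (move_left): buffer="wfohjvrn" (len 8), cursors c1@0 c2@3, authorship ........
After op 2 (insert('z')): buffer="zwfozhjvrn" (len 10), cursors c1@1 c2@5, authorship 1...2.....
After op 3 (insert('e')): buffer="zewfozehjvrn" (len 12), cursors c1@2 c2@7, authorship 11...22.....
After op 4 (insert('g')): buffer="zegwfozeghjvrn" (len 14), cursors c1@3 c2@9, authorship 111...222.....
After op 5 (move_left): buffer="zegwfozeghjvrn" (len 14), cursors c1@2 c2@8, authorship 111...222.....
After op 6 (move_left): buffer="zegwfozeghjvrn" (len 14), cursors c1@1 c2@7, authorship 111...222.....
After op 7 (move_left): buffer="zegwfozeghjvrn" (len 14), cursors c1@0 c2@6, authorship 111...222.....
After op 8 (delete): buffer="zegwfzeghjvrn" (len 13), cursors c1@0 c2@5, authorship 111..222.....
Authorship (.=original, N=cursor N): 1 1 1 . . 2 2 2 . . . . .
Index 6: author = 2

Answer: cursor 2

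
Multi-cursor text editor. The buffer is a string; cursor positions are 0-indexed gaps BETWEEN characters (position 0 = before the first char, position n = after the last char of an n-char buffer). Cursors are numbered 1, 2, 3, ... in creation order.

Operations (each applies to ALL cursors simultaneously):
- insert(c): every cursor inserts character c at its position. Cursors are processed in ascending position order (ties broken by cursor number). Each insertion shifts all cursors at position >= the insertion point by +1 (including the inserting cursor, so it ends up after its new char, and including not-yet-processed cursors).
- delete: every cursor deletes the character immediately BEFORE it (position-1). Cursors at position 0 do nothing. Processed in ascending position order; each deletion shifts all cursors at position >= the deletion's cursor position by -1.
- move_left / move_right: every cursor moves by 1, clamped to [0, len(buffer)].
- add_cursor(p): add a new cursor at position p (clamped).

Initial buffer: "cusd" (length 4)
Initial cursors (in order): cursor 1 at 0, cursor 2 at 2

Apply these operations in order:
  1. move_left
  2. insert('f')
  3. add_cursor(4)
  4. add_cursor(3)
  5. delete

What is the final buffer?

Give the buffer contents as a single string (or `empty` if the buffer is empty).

Answer: sd

Derivation:
After op 1 (move_left): buffer="cusd" (len 4), cursors c1@0 c2@1, authorship ....
After op 2 (insert('f')): buffer="fcfusd" (len 6), cursors c1@1 c2@3, authorship 1.2...
After op 3 (add_cursor(4)): buffer="fcfusd" (len 6), cursors c1@1 c2@3 c3@4, authorship 1.2...
After op 4 (add_cursor(3)): buffer="fcfusd" (len 6), cursors c1@1 c2@3 c4@3 c3@4, authorship 1.2...
After op 5 (delete): buffer="sd" (len 2), cursors c1@0 c2@0 c3@0 c4@0, authorship ..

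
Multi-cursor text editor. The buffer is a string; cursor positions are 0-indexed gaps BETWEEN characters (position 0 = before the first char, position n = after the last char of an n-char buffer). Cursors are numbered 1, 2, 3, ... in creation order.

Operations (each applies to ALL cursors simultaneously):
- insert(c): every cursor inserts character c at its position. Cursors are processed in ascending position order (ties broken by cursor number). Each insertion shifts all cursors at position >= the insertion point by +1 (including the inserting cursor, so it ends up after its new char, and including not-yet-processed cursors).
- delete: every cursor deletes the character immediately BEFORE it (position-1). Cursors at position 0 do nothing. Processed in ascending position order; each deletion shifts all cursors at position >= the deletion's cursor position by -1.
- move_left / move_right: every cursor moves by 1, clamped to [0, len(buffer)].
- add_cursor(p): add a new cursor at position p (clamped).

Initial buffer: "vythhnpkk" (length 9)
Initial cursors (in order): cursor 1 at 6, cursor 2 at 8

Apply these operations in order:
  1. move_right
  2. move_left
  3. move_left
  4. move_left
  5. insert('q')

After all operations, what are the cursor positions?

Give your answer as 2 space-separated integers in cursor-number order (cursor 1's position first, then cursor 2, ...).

After op 1 (move_right): buffer="vythhnpkk" (len 9), cursors c1@7 c2@9, authorship .........
After op 2 (move_left): buffer="vythhnpkk" (len 9), cursors c1@6 c2@8, authorship .........
After op 3 (move_left): buffer="vythhnpkk" (len 9), cursors c1@5 c2@7, authorship .........
After op 4 (move_left): buffer="vythhnpkk" (len 9), cursors c1@4 c2@6, authorship .........
After op 5 (insert('q')): buffer="vythqhnqpkk" (len 11), cursors c1@5 c2@8, authorship ....1..2...

Answer: 5 8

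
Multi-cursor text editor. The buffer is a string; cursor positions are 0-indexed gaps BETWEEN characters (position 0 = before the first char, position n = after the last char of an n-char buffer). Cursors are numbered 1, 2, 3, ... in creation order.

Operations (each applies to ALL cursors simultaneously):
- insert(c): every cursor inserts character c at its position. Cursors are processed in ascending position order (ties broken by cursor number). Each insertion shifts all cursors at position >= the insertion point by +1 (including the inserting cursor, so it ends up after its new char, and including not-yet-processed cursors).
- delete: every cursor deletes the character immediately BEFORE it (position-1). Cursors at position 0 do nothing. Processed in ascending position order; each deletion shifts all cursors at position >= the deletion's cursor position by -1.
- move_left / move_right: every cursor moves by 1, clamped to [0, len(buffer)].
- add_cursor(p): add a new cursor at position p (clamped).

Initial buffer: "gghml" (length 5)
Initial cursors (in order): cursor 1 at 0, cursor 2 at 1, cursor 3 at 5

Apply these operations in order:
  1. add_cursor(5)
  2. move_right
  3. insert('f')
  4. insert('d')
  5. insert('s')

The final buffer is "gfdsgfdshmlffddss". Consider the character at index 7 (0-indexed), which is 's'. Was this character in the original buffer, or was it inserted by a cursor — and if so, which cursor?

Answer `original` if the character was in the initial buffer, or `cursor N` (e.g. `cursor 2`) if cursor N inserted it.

Answer: cursor 2

Derivation:
After op 1 (add_cursor(5)): buffer="gghml" (len 5), cursors c1@0 c2@1 c3@5 c4@5, authorship .....
After op 2 (move_right): buffer="gghml" (len 5), cursors c1@1 c2@2 c3@5 c4@5, authorship .....
After op 3 (insert('f')): buffer="gfgfhmlff" (len 9), cursors c1@2 c2@4 c3@9 c4@9, authorship .1.2...34
After op 4 (insert('d')): buffer="gfdgfdhmlffdd" (len 13), cursors c1@3 c2@6 c3@13 c4@13, authorship .11.22...3434
After op 5 (insert('s')): buffer="gfdsgfdshmlffddss" (len 17), cursors c1@4 c2@8 c3@17 c4@17, authorship .111.222...343434
Authorship (.=original, N=cursor N): . 1 1 1 . 2 2 2 . . . 3 4 3 4 3 4
Index 7: author = 2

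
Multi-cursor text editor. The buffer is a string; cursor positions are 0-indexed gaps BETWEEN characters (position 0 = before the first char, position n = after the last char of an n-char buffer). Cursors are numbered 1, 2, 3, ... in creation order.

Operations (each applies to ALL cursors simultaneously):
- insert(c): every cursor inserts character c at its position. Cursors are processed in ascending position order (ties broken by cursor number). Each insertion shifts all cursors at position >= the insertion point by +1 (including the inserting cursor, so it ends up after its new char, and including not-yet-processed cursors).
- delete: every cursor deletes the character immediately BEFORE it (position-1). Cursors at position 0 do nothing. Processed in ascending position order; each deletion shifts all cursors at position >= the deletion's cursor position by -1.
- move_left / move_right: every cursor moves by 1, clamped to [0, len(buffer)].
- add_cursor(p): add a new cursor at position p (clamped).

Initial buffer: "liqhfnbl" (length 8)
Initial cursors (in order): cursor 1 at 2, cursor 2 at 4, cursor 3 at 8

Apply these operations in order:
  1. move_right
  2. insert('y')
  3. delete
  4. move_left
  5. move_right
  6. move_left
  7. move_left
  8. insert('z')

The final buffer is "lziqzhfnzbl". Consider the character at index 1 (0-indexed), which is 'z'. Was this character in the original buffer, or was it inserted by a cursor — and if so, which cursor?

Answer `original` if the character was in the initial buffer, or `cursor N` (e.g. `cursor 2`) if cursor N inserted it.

After op 1 (move_right): buffer="liqhfnbl" (len 8), cursors c1@3 c2@5 c3@8, authorship ........
After op 2 (insert('y')): buffer="liqyhfynbly" (len 11), cursors c1@4 c2@7 c3@11, authorship ...1..2...3
After op 3 (delete): buffer="liqhfnbl" (len 8), cursors c1@3 c2@5 c3@8, authorship ........
After op 4 (move_left): buffer="liqhfnbl" (len 8), cursors c1@2 c2@4 c3@7, authorship ........
After op 5 (move_right): buffer="liqhfnbl" (len 8), cursors c1@3 c2@5 c3@8, authorship ........
After op 6 (move_left): buffer="liqhfnbl" (len 8), cursors c1@2 c2@4 c3@7, authorship ........
After op 7 (move_left): buffer="liqhfnbl" (len 8), cursors c1@1 c2@3 c3@6, authorship ........
After op 8 (insert('z')): buffer="lziqzhfnzbl" (len 11), cursors c1@2 c2@5 c3@9, authorship .1..2...3..
Authorship (.=original, N=cursor N): . 1 . . 2 . . . 3 . .
Index 1: author = 1

Answer: cursor 1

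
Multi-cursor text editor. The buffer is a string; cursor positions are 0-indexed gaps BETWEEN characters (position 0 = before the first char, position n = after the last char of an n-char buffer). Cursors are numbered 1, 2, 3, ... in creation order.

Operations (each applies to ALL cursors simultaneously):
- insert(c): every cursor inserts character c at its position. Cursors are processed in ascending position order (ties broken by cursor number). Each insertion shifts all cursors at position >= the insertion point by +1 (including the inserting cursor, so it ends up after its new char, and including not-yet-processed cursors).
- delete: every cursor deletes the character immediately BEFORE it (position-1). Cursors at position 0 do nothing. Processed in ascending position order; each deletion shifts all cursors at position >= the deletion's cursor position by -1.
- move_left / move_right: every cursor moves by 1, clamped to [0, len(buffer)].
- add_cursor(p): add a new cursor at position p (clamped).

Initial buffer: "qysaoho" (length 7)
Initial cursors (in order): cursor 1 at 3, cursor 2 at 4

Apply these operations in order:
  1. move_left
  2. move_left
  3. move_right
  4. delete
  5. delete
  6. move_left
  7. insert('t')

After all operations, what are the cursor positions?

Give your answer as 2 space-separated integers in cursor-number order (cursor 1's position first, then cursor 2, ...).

After op 1 (move_left): buffer="qysaoho" (len 7), cursors c1@2 c2@3, authorship .......
After op 2 (move_left): buffer="qysaoho" (len 7), cursors c1@1 c2@2, authorship .......
After op 3 (move_right): buffer="qysaoho" (len 7), cursors c1@2 c2@3, authorship .......
After op 4 (delete): buffer="qaoho" (len 5), cursors c1@1 c2@1, authorship .....
After op 5 (delete): buffer="aoho" (len 4), cursors c1@0 c2@0, authorship ....
After op 6 (move_left): buffer="aoho" (len 4), cursors c1@0 c2@0, authorship ....
After op 7 (insert('t')): buffer="ttaoho" (len 6), cursors c1@2 c2@2, authorship 12....

Answer: 2 2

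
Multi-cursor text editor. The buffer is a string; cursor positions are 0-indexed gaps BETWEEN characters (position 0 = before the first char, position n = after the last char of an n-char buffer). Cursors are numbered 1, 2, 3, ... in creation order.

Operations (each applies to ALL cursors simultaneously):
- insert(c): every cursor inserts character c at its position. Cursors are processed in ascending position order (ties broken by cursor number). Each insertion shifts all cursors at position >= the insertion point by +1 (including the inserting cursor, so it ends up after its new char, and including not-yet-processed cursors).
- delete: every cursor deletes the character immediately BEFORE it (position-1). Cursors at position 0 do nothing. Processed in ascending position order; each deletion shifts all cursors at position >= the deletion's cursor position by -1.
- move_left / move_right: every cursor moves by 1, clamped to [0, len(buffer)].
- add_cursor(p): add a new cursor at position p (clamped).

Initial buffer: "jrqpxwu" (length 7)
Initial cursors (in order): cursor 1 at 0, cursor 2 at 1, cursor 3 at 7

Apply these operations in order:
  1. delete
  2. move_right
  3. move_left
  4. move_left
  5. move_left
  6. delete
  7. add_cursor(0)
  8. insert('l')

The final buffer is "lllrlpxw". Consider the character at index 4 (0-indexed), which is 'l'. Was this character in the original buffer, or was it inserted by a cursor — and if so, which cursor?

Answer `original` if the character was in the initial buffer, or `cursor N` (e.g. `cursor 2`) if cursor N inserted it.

After op 1 (delete): buffer="rqpxw" (len 5), cursors c1@0 c2@0 c3@5, authorship .....
After op 2 (move_right): buffer="rqpxw" (len 5), cursors c1@1 c2@1 c3@5, authorship .....
After op 3 (move_left): buffer="rqpxw" (len 5), cursors c1@0 c2@0 c3@4, authorship .....
After op 4 (move_left): buffer="rqpxw" (len 5), cursors c1@0 c2@0 c3@3, authorship .....
After op 5 (move_left): buffer="rqpxw" (len 5), cursors c1@0 c2@0 c3@2, authorship .....
After op 6 (delete): buffer="rpxw" (len 4), cursors c1@0 c2@0 c3@1, authorship ....
After op 7 (add_cursor(0)): buffer="rpxw" (len 4), cursors c1@0 c2@0 c4@0 c3@1, authorship ....
After op 8 (insert('l')): buffer="lllrlpxw" (len 8), cursors c1@3 c2@3 c4@3 c3@5, authorship 124.3...
Authorship (.=original, N=cursor N): 1 2 4 . 3 . . .
Index 4: author = 3

Answer: cursor 3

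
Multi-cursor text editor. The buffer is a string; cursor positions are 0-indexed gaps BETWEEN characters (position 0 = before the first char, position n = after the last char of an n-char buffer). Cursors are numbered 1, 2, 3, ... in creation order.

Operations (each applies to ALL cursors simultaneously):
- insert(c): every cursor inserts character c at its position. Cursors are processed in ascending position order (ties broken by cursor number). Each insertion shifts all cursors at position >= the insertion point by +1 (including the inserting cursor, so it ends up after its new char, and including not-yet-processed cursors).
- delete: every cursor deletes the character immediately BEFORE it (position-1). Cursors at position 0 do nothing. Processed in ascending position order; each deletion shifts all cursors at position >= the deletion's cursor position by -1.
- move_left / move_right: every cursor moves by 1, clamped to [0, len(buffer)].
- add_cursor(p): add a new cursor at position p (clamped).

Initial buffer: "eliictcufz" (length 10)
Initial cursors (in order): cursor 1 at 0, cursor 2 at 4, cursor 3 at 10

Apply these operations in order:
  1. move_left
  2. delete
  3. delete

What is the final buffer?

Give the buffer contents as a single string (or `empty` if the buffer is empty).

Answer: eictcz

Derivation:
After op 1 (move_left): buffer="eliictcufz" (len 10), cursors c1@0 c2@3 c3@9, authorship ..........
After op 2 (delete): buffer="elictcuz" (len 8), cursors c1@0 c2@2 c3@7, authorship ........
After op 3 (delete): buffer="eictcz" (len 6), cursors c1@0 c2@1 c3@5, authorship ......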